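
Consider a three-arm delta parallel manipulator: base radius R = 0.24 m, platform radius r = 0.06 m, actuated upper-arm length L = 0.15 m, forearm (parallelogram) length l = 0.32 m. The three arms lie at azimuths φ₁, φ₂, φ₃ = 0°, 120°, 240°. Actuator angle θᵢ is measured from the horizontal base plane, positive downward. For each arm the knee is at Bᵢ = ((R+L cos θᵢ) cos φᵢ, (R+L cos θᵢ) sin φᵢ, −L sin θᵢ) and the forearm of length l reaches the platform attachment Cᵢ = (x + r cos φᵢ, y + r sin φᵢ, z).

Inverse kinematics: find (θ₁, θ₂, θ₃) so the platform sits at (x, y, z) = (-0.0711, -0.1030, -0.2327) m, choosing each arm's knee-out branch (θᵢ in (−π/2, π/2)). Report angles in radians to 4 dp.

rotate P by −φ1: (-0.0711, -0.1030, -0.2327)
  e−x'=0.2511;  (l²−L²−(e−x')²−y'²−z²)/2L = -0.1597
  θ1 = atan2(B,A) + arccos(C/0.3423) = 1.3087
rotate P by −φ2: (-0.0537, 0.1131, -0.2327)
  A=0.2337, B=-0.2327, C=(l²−L²−A²−y'²−z²)/(2L)=-0.1388
  √(A²+B²)=0.3298;  θ2 = -0.7834+2.0051 ≈ 1.2217
φ3=240.0° → target in arm frame (0.1248, -0.0101)
  A=0.0552, B=-0.2327, C=(l²−L²−A²−y'²−z²)/(2L)=0.0753
  √(A²+B²)=0.2392;  θ3 = -1.3377+1.2504 ≈ -0.0873

θ₁ = 1.3087, θ₂ = 1.2217, θ₃ = -0.0873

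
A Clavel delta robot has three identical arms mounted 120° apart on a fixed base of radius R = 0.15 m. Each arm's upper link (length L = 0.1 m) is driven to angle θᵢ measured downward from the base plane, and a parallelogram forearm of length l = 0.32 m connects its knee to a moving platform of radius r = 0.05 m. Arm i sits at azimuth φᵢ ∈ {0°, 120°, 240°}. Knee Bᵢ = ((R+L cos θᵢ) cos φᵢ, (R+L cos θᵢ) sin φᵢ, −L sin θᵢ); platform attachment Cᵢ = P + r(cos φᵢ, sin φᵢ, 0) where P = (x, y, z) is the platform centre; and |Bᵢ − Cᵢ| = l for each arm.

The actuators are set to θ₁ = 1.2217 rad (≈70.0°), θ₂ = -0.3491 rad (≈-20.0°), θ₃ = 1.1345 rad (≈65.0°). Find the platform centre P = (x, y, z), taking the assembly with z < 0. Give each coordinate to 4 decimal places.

(-0.0875, 0.1316, -0.2836)

centre 1 = (0.1342·cos0.0°, 0.1342·sin0.0°, -0.0940) = (0.1342, 0.0000, -0.0940)
centre 2 = (0.1940·cos120.0°, 0.1940·sin120.0°, 0.0342) = (-0.0970, 0.1680, 0.0342)
arm 3 at φ=240.0°: e+L cos θ3 = 0.1423;  centre 3 = (-0.0711, -0.1232, -0.0906)
eliminate P² terms by subtracting sphere 1 from 2 and 3
plane₁₂: -0.4624x+0.3360y+0.2563z = 0.0120
Cramer: x(z) = -0.0138+0.2596z;  y(z) = 0.0165-0.4057z
quadratic in z: (1.2320)z²+(0.0976)z+(-0.0714)=0, √Δ=0.6011 → z ∈ {-0.2836, 0.2043}; z = -0.2836 (taking z<0)
x = -0.0875, y = 0.1316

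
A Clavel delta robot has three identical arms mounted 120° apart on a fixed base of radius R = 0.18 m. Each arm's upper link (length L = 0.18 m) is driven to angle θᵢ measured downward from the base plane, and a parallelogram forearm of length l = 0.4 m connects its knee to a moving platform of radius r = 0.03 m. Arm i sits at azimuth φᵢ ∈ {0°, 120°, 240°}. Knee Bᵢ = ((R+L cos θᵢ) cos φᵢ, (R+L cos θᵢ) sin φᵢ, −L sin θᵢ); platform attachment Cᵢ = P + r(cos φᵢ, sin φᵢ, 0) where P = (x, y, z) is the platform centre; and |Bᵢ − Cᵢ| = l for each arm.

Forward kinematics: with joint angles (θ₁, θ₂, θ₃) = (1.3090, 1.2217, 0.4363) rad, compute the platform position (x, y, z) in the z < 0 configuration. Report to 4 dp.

arm 1 at φ=0.0°: ρ1 = 0.1966;  centre 1 = (0.1966, 0.0000, -0.1739)
φ2=120.0°: virtual centre (-0.1058, 0.1832, -0.1691), radius l
φ3=240.0°: virtual centre (-0.1566, -0.2712, -0.0761), radius l
eliminate P² terms by subtracting sphere 1 from 2 and 3
[-0.6047 0.3664 0.0094]·P = 0.0045;  [-0.7063 -0.5424 0.1956]·P = 0.0350
det = 0.5868;  x = -0.0260+0.1309z,  y = -0.0306+0.1902z
quadratic in z: (1.0533)z²+(0.2778)z+(-0.0793)=0, √Δ=0.6413 → z ∈ {-0.4363, 0.1725}; z = -0.4363 (taking z<0)
x = -0.0831, y = -0.1136

(-0.0831, -0.1136, -0.4363)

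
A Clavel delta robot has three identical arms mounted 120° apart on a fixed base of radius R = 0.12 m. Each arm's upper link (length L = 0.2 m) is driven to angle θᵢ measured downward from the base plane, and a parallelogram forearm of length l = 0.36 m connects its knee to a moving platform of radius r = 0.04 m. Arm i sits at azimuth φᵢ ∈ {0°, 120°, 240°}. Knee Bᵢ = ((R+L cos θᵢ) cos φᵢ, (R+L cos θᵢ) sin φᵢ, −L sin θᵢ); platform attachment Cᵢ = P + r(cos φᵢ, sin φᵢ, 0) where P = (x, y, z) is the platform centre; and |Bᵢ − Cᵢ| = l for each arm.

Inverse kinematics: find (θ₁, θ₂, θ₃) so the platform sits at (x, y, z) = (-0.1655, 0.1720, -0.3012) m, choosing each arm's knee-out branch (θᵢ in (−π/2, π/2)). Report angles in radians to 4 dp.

θ₁ = 1.3091, θ₂ = -0.2619, θ₃ = 1.0471

φ1=0.0° → target in arm frame (-0.1655, 0.1720)
  A=0.2455, B=-0.3012, C=(l²−L²−A²−y'²−z²)/(2L)=-0.2274
  √(A²+B²)=0.3886;  θ1 = -0.8869+2.1961 ≈ 1.3091
arm 2 (φ=120.0°): x'=0.2317, y'=0.0573
  A cos θ + B sin θ = C:  -0.1517·cos θ + -0.3012·sin θ = -0.0686
  √(A²+B²)=0.3372;  θ2 = -2.0374+1.7755 ≈ -0.2619
rotate P by −φ3: (-0.0662, -0.2293, -0.3012)
  A=0.1462, B=-0.3012, C=(l²−L²−A²−y'²−z²)/(2L)=-0.1877
  θ3 = atan2(B,A) + arccos(C/0.3348) = 1.0471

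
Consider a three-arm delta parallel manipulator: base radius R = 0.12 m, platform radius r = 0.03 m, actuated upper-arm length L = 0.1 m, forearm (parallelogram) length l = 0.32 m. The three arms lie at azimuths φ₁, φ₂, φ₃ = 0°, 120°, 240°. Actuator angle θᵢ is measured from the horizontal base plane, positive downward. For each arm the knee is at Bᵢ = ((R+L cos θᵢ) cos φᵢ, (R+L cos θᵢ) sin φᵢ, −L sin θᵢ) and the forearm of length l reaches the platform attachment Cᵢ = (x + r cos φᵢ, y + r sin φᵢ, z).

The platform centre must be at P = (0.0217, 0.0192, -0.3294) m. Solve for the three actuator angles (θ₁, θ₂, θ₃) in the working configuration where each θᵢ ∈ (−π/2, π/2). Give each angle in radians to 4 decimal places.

arm 1 (φ=0.0°): x'=0.0217, y'=0.0192
  e−x'=0.0683;  (l²−L²−(e−x')²−y'²−z²)/2L = -0.1057
  θ1 = atan2(B,A) + arccos(C/0.3364) = 0.5240
rotate P by −φ2: (0.0058, -0.0284, -0.3294)
  A cos θ + B sin θ = C:  0.0842·cos θ + -0.3294·sin θ = -0.1200
  √(A²+B²)=0.3400;  θ2 = -1.3205+1.9316 ≈ 0.6111
arm 3 (φ=240.0°): x'=-0.0275, y'=0.0092
  A=0.1175, B=-0.3294, C=(l²−L²−A²−y'²−z²)/(2L)=-0.1499
  √(A²+B²)=0.3497;  θ3 = -1.2282+2.0139 ≈ 0.7857

θ₁ = 0.5240, θ₂ = 0.6111, θ₃ = 0.7857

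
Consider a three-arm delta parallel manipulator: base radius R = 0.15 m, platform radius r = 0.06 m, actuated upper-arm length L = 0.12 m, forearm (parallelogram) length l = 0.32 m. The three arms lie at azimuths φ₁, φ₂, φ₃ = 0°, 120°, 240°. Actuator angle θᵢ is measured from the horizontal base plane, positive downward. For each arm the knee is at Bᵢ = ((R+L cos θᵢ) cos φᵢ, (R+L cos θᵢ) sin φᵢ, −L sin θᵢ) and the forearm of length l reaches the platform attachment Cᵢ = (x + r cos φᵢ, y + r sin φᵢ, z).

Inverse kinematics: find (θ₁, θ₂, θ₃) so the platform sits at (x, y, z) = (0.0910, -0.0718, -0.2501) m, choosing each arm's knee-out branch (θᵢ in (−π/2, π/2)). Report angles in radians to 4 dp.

θ₁ = -0.3489, θ₂ = 0.8724, θ₃ = 0.1744

arm 1 (φ=0.0°): x'=0.0910, y'=-0.0718
  A cos θ + B sin θ = C:  -0.0010·cos θ + -0.2501·sin θ = 0.0846
  γ=atan2(-0.2501,-0.0010)=-1.5748;  ψ=arccos(0.3381)=1.2259;  θ1=γ+ψ≈-0.3489
rotate P by −φ2: (-0.1077, -0.0429, -0.2501)
  e−x'=0.1977;  (l²−L²−(e−x')²−y'²−z²)/2L = -0.0645
  √(A²+B²)=0.3188;  θ2 = -0.9019+1.7744 ≈ 0.8724
rotate P by −φ3: (0.0167, 0.1147, -0.2501)
  A cos θ + B sin θ = C:  0.0733·cos θ + -0.2501·sin θ = 0.0288
  γ=atan2(-0.2501,0.0733)=-1.2856;  ψ=arccos(0.1106)=1.4600;  θ3=γ+ψ≈0.1744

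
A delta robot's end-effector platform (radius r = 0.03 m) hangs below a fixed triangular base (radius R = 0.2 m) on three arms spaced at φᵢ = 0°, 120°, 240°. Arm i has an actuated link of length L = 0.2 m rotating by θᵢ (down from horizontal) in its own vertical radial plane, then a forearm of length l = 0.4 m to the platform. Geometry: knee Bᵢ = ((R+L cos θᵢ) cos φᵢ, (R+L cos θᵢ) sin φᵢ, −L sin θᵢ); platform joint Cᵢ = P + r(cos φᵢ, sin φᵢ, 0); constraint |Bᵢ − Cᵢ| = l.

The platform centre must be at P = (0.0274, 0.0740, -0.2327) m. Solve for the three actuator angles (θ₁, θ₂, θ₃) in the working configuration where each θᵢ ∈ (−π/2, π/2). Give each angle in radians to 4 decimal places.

θ₁ = 0.1742, θ₂ = -0.0001, θ₃ = 0.7853

rotate P by −φ1: (0.0274, 0.0740, -0.2327)
  e−x'=0.1426;  (l²−L²−(e−x')²−y'²−z²)/2L = 0.1001
  γ=atan2(-0.2327,0.1426)=-1.0210;  ψ=arccos(0.3668)=1.1953;  θ1=γ+ψ≈0.1742
arm 2 (φ=120.0°): x'=0.0504, y'=-0.0607
  A=0.1196, B=-0.2327, C=(l²−L²−A²−y'²−z²)/(2L)=0.1196
  γ=atan2(-0.2327,0.1196)=-1.0960;  ψ=arccos(0.4573)=1.0959;  θ2=γ+ψ≈-0.0001
φ3=240.0° → target in arm frame (-0.0778, -0.0133)
  A=0.2478, B=-0.2327, C=(l²−L²−A²−y'²−z²)/(2L)=0.0107
  γ=atan2(-0.2327,0.2478)=-0.7540;  ψ=arccos(0.0315)=1.5393;  θ3=γ+ψ≈0.7853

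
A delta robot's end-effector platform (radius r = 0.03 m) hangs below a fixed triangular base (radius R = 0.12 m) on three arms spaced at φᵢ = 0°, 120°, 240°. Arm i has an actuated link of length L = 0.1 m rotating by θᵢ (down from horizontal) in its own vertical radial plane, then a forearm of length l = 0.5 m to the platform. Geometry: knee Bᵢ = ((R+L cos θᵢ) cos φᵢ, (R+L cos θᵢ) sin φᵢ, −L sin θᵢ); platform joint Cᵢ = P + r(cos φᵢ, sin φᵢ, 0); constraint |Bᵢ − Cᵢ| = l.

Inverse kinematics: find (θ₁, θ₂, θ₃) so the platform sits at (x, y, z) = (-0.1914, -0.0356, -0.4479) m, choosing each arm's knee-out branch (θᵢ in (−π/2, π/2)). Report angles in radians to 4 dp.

rotate P by −φ1: (-0.1914, -0.0356, -0.4479)
  A cos θ + B sin θ = C:  0.2814·cos θ + -0.4479·sin θ = -0.2053
  γ=atan2(-0.4479,0.2814)=-1.0099;  ψ=arccos(-0.3882)=1.9695;  θ1=γ+ψ≈0.9596
arm 2 (φ=120.0°): x'=0.0649, y'=0.1836
  A=0.0251, B=-0.4479, C=(l²−L²−A²−y'²−z²)/(2L)=0.0253
  γ=atan2(-0.4479,0.0251)=-1.5147;  ψ=arccos(0.0564)=1.5144;  θ2=γ+ψ≈-0.0004
arm 3 (φ=240.0°): x'=0.1265, y'=-0.1480
  e−x'=-0.0365;  (l²−L²−(e−x')²−y'²−z²)/2L = 0.0808
  γ=atan2(-0.4479,-0.0365)=-1.6522;  ψ=arccos(0.1798)=1.3900;  θ3=γ+ψ≈-0.2622

θ₁ = 0.9596, θ₂ = -0.0004, θ₃ = -0.2622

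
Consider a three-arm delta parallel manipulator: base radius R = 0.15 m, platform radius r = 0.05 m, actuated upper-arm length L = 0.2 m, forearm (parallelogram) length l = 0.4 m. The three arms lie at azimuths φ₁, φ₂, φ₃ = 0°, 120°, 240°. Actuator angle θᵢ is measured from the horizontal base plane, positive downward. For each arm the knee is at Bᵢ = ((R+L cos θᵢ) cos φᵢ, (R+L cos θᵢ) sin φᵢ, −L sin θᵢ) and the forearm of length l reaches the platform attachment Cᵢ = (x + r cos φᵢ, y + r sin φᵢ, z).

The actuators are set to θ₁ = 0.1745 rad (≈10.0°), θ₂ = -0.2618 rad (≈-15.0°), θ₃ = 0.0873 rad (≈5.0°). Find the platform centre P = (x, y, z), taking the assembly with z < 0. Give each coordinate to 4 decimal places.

(-0.0306, 0.0343, -0.2618)

centre 1 = (0.2970·cos0.0°, 0.2970·sin0.0°, -0.0347) = (0.2970, 0.0000, -0.0347)
arm 2 at φ=120.0°: e+L cos θ2 = 0.2932;  centre 2 = (-0.1466, 0.2539, 0.0518)
φ3=240.0°: virtual centre (-0.1496, -0.2591, -0.0174), radius l
subtract pairs → two planes through P
plane₁₂: -0.8871x+0.5078y+0.1730z = -0.0008
det = 0.9133;  x = 0.0002+0.1174z,  y = -0.0012+-0.1356z
quadratic in z: (1.0322)z²+(0.0001)z+(-0.0707)=0, √Δ=0.5403 → z ∈ {-0.2618, 0.2617}; z = -0.2618 (taking z<0)
x = -0.0306, y = 0.0343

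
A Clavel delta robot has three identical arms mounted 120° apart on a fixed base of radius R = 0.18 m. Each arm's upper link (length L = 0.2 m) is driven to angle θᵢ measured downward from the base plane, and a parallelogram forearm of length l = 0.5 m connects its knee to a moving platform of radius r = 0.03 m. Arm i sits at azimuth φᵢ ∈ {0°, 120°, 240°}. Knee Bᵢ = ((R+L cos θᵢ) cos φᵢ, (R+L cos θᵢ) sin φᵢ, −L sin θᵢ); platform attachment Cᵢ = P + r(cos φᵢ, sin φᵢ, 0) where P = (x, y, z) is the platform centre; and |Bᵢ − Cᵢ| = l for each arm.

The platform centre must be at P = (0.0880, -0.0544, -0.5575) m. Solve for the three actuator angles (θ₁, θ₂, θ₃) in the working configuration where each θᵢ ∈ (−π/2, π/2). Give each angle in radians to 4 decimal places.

θ₁ = 0.6110, θ₂ = 1.1344, θ₃ = 0.8727

rotate P by −φ1: (0.0880, -0.0544, -0.5575)
  A=0.0620, B=-0.5575, C=(l²−L²−A²−y'²−z²)/(2L)=-0.2690
  √(A²+B²)=0.5609;  θ1 = -1.4600+2.0710 ≈ 0.6110
φ2=120.0° → target in arm frame (-0.0911, -0.0490)
  A cos θ + B sin θ = C:  0.2411·cos θ + -0.5575·sin θ = -0.4034
  √(A²+B²)=0.6074;  θ2 = -1.1626+2.2970 ≈ 1.1344
rotate P by −φ3: (0.0031, 0.1034, -0.5575)
  e−x'=0.1469;  (l²−L²−(e−x')²−y'²−z²)/2L = -0.3327
  √(A²+B²)=0.5765;  θ3 = -1.3132+2.1859 ≈ 0.8727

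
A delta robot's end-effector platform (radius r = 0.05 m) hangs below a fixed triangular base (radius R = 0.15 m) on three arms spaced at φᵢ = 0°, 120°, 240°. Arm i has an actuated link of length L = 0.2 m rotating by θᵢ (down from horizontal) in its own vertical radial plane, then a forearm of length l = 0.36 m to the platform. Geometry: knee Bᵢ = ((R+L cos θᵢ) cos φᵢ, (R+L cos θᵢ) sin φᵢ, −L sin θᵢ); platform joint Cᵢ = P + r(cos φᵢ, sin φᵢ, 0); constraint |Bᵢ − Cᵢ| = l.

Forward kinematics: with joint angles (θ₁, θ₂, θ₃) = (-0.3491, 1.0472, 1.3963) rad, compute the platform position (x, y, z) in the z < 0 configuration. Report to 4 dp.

φ1=0.0°: virtual centre (0.2879, 0.0000, 0.0684), radius l
φ2=120.0°: virtual centre (-0.1000, 0.1732, -0.1732), radius l
O3 = (0.1347·cos240.0°, 0.1347·sin240.0°, -0.1970) = (-0.0674, -0.1167, -0.1970)
subtract pairs → two planes through P
[-0.7759 0.3464 -0.4832]·P = -0.0176;  [-0.7106 -0.2333 -0.5307]·P = -0.0306
det = 0.4272;  x = 0.0345+-0.6943z,  y = 0.0264+-0.1601z
sphere 1 gives Az²+Bz+C=0 with A=1.5077, B=0.2067, C=-0.0600;  B²−4AC=0.4044;  roots -0.2794, 0.1423;  negative root z = -0.2794
x = 0.2285, y = 0.0711

(0.2285, 0.0711, -0.2794)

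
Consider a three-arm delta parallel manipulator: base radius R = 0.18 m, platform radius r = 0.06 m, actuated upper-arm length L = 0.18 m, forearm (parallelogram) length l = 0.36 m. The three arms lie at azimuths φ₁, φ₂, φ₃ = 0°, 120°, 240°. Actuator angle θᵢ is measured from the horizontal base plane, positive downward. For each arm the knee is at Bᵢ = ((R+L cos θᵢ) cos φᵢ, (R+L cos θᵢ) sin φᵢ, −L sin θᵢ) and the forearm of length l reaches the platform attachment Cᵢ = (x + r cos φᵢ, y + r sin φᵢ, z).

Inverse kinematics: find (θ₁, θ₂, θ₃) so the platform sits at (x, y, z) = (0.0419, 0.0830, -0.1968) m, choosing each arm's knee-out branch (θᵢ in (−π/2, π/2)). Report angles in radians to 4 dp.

arm 1 (φ=0.0°): x'=0.0419, y'=0.0830
  A=0.0781, B=-0.1968, C=(l²−L²−A²−y'²−z²)/(2L)=0.1263
  θ1 = atan2(B,A) + arccos(C/0.2117) = -0.2616
arm 2 (φ=120.0°): x'=0.0509, y'=-0.0778
  A=0.0691, B=-0.1968, C=(l²−L²−A²−y'²−z²)/(2L)=0.1324
  θ2 = atan2(B,A) + arccos(C/0.2086) = -0.3499
φ3=240.0° → target in arm frame (-0.0928, -0.0052)
  A cos θ + B sin θ = C:  0.2128·cos θ + -0.1968·sin θ = 0.0365
  √(A²+B²)=0.2899;  θ3 = -0.7463+1.4445 ≈ 0.6982

θ₁ = -0.2616, θ₂ = -0.3499, θ₃ = 0.6982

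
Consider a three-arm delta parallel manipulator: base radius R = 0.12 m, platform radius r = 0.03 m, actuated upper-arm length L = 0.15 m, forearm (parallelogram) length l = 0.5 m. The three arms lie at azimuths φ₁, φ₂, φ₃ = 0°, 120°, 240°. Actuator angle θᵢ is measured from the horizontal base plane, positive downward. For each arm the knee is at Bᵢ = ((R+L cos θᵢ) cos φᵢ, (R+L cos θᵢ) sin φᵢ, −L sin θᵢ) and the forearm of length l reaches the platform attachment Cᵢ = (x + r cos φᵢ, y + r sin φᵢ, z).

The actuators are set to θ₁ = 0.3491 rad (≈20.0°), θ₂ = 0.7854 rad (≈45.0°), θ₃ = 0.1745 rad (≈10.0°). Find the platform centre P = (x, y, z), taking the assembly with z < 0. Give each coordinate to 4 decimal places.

φ1=0.0°: virtual centre (0.2310, 0.0000, -0.0513), radius l
arm 2 at φ=120.0°: (R−r)+L cos θ2 = 0.1961;  S2 = (-0.0980, 0.1698, -0.1061)
φ3=240.0°: virtual centre (-0.1189, -0.2059, -0.0260), radius l
subtract pairs → two planes through P
[-0.6580 0.3396 -0.1095]·P = -0.0063;  [-0.6996 -0.4117 0.0505]·P = 0.0012
det = 0.5085;  x = 0.0043+-0.0549z,  y = -0.0102+0.2161z
into |P−S₁|² = l²: 1.0497z² + 0.1231z + -0.1959 = 0;  Δ = 0.8376;  z = -0.4946 or 0.3773 → z<0 root = -0.4946
x = 0.0314, y = -0.1171

(0.0314, -0.1171, -0.4946)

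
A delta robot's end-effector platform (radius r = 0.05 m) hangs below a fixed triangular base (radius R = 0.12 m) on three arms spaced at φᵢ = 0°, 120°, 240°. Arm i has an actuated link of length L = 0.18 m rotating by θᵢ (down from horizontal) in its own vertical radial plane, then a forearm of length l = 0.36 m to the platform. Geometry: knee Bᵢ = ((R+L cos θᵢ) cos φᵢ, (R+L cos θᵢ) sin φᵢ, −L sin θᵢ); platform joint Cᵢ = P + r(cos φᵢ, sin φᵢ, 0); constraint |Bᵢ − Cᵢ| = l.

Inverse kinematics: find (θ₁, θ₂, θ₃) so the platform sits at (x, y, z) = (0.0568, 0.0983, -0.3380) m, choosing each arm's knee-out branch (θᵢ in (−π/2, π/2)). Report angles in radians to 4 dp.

rotate P by −φ1: (0.0568, 0.0983, -0.3380)
  A=0.0132, B=-0.3380, C=(l²−L²−A²−y'²−z²)/(2L)=-0.0747
  θ1 = atan2(B,A) + arccos(C/0.3383) = 0.2616
rotate P by −φ2: (0.0567, -0.0983, -0.3380)
  A=0.0133, B=-0.3380, C=(l²−L²−A²−y'²−z²)/(2L)=-0.0747
  θ2 = atan2(B,A) + arccos(C/0.3383) = 0.2619
arm 3 (φ=240.0°): x'=-0.1135, y'=0.0000
  A=0.1835, B=-0.3380, C=(l²−L²−A²−y'²−z²)/(2L)=-0.1409
  √(A²+B²)=0.3846;  θ3 = -1.0734+1.9459 ≈ 0.8725

θ₁ = 0.2616, θ₂ = 0.2619, θ₃ = 0.8725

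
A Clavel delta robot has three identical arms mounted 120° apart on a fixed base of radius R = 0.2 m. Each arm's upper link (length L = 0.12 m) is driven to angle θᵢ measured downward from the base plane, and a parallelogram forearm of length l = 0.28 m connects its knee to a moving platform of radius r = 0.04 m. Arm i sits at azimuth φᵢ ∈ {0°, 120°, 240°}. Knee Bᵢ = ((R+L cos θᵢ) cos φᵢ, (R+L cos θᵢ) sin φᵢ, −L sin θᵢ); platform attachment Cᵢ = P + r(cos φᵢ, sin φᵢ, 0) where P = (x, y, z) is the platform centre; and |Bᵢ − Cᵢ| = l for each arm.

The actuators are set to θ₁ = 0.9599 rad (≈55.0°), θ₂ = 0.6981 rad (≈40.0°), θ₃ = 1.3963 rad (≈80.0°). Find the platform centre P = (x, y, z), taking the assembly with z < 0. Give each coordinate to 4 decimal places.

(0.0109, 0.0602, -0.2635)

arm 1 at φ=0.0°: ρ1 = 0.2288;  S1 = (0.2288, 0.0000, -0.0983)
arm 2 at φ=120.0°: ρ2 = 0.2519;  S2 = (-0.1260, 0.2182, -0.0771)
S3 = (0.1808·cos240.0°, 0.1808·sin240.0°, -0.1182) = (-0.0904, -0.1566, -0.1182)
|S₂|²−|S₁|² = 0.0074;  |S₃|²−|S₁|² = -0.0154
plane₁₂: -0.7096x+0.4364y+0.0423z = 0.0074
det = 0.5009;  x = 0.0088+-0.0082z,  y = 0.0312+-0.1103z
quadratic in z: (1.0122)z²+(0.1933)z+(-0.0193)=0, √Δ=0.3401 → z ∈ {-0.2635, 0.0725}; z = -0.2635 (taking z<0)
x = 0.0109, y = 0.0602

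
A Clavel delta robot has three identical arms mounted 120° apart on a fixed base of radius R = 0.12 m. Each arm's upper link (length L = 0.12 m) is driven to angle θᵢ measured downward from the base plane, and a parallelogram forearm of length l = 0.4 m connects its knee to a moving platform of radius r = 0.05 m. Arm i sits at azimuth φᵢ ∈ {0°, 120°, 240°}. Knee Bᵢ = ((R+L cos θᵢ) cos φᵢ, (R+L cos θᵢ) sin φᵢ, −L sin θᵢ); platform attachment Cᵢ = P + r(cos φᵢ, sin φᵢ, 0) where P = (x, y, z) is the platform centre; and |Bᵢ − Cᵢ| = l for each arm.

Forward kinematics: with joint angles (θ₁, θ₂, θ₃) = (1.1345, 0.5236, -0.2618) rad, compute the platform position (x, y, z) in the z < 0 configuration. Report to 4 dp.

arm 1 at φ=0.0°: e+L cos θ1 = 0.1207;  centre 1 = (0.1207, 0.0000, -0.1088)
centre 2 = (0.1739·cos120.0°, 0.1739·sin120.0°, -0.0600) = (-0.0870, 0.1506, -0.0600)
arm 3 at φ=240.0°: e+L cos θ3 = 0.1859;  centre 3 = (-0.0930, -0.1610, 0.0311)
|centre ₂|²−|centre ₁|² = 0.0074;  |centre ₃|²−|centre ₁|² = 0.0091
linear system: -0.4153x+0.3012y = 0.0074−0.0975z; -0.4273x+-0.3220y = 0.0091−0.2796z
det = 0.2625;  x = -0.0196+0.4406z,  y = -0.0023+0.2837z
into |P−centre ₁|² = l²: 1.2746z² + 0.0926z + -0.1285 = 0;  Δ = 0.6636;  z = -0.3559 or 0.2832 → z<0 root = -0.3559
x = -0.1764, y = -0.1033

(-0.1764, -0.1033, -0.3559)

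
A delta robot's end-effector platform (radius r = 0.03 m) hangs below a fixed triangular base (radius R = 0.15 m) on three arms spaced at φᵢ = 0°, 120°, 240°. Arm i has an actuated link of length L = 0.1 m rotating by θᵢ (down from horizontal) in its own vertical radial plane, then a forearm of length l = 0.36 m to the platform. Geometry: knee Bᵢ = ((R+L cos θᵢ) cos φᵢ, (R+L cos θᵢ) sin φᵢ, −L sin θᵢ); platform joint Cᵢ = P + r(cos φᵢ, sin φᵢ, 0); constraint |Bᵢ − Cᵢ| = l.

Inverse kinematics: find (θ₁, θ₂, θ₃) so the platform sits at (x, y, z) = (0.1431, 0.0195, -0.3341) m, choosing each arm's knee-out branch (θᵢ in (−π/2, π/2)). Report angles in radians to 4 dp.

arm 1 (φ=0.0°): x'=0.1431, y'=0.0195
  A cos θ + B sin θ = C:  -0.0231·cos θ + -0.3341·sin θ = 0.0353
  θ1 = atan2(B,A) + arccos(C/0.3349) = -0.1747
arm 2 (φ=120.0°): x'=-0.0547, y'=-0.1337
  A cos θ + B sin θ = C:  0.1747·cos θ + -0.3341·sin θ = -0.2020
  √(A²+B²)=0.3770;  θ2 = -1.0891+2.1363 ≈ 1.0472
arm 3 (φ=240.0°): x'=-0.0884, y'=0.1142
  A=0.2084, B=-0.3341, C=(l²−L²−A²−y'²−z²)/(2L)=-0.2425
  θ3 = atan2(B,A) + arccos(C/0.3938) = 1.2213

θ₁ = -0.1747, θ₂ = 1.0472, θ₃ = 1.2213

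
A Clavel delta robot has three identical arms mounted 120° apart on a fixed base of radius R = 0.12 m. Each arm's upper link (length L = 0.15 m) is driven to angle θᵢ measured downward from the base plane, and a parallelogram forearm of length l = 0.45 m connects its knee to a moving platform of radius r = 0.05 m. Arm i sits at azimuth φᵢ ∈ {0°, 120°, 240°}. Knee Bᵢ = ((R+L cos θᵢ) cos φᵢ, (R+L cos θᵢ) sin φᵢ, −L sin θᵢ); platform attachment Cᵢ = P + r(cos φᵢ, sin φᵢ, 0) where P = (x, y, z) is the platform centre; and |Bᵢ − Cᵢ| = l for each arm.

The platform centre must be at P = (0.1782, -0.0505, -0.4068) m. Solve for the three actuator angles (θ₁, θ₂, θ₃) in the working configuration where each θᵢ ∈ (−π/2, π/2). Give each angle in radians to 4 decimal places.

φ1=0.0° → target in arm frame (0.1782, -0.0505)
  A cos θ + B sin θ = C:  -0.1082·cos θ + -0.4068·sin θ = 0.0009
  θ1 = atan2(B,A) + arccos(C/0.4209) = -0.2620
φ2=120.0° → target in arm frame (-0.1328, -0.1291)
  A=0.2028, B=-0.4068, C=(l²−L²−A²−y'²−z²)/(2L)=-0.1443
  √(A²+B²)=0.4546;  θ2 = -1.1083+1.8938 ≈ 0.7856
rotate P by −φ3: (-0.0454, 0.1796, -0.4068)
  A=0.1154, B=-0.4068, C=(l²−L²−A²−y'²−z²)/(2L)=-0.1035
  √(A²+B²)=0.4228;  θ3 = -1.2945+1.8180 ≈ 0.5236

θ₁ = -0.2620, θ₂ = 0.7856, θ₃ = 0.5236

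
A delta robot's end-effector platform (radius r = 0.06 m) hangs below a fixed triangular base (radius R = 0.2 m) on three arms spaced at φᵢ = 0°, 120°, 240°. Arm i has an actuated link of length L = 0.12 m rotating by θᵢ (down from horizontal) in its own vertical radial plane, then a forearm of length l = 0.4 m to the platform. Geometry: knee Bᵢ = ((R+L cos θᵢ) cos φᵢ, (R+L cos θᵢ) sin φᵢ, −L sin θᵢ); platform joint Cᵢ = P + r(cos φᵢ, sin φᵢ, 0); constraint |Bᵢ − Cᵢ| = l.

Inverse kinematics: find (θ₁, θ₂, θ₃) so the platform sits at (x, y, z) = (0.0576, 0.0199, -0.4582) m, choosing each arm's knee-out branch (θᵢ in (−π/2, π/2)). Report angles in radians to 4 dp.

arm 1 (φ=0.0°): x'=0.0576, y'=0.0199
  e−x'=0.0824;  (l²−L²−(e−x')²−y'²−z²)/2L = -0.2981
  θ1 = atan2(B,A) + arccos(C/0.4656) = 0.8727
φ2=120.0° → target in arm frame (-0.0116, -0.0598)
  e−x'=0.1516;  (l²−L²−(e−x')²−y'²−z²)/2L = -0.3787
  θ2 = atan2(B,A) + arccos(C/0.4826) = 1.2218
φ3=240.0° → target in arm frame (-0.0460, 0.0399)
  A=0.1860, B=-0.4582, C=(l²−L²−A²−y'²−z²)/(2L)=-0.4190
  γ=atan2(-0.4582,0.1860)=-1.1851;  ψ=arccos(-0.8472)=2.5815;  θ3=γ+ψ≈1.3964

θ₁ = 0.8727, θ₂ = 1.2218, θ₃ = 1.3964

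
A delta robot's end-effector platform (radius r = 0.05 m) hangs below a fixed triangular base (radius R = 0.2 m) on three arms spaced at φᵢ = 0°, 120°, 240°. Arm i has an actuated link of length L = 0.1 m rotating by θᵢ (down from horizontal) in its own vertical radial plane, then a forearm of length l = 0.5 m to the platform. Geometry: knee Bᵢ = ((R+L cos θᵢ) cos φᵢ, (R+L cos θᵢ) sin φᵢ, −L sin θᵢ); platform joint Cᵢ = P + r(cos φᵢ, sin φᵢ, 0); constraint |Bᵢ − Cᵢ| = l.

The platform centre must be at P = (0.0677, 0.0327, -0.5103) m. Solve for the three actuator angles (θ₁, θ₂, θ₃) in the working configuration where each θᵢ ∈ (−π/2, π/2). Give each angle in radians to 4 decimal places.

θ₁ = 0.4367, θ₂ = 0.7859, θ₃ = 1.0477

φ1=0.0° → target in arm frame (0.0677, 0.0327)
  A=0.0823, B=-0.5103, C=(l²−L²−A²−y'²−z²)/(2L)=-0.1412
  γ=atan2(-0.5103,0.0823)=-1.4109;  ψ=arccos(-0.2733)=1.8476;  θ1=γ+ψ≈0.4367
arm 2 (φ=120.0°): x'=-0.0055, y'=-0.0750
  A=0.1555, B=-0.5103, C=(l²−L²−A²−y'²−z²)/(2L)=-0.2511
  γ=atan2(-0.5103,0.1555)=-1.2750;  ψ=arccos(-0.4707)=2.0608;  θ2=γ+ψ≈0.7859
φ3=240.0° → target in arm frame (-0.0622, 0.0423)
  A=0.2122, B=-0.5103, C=(l²−L²−A²−y'²−z²)/(2L)=-0.3360
  √(A²+B²)=0.5526;  θ3 = -1.1768+2.2244 ≈ 1.0477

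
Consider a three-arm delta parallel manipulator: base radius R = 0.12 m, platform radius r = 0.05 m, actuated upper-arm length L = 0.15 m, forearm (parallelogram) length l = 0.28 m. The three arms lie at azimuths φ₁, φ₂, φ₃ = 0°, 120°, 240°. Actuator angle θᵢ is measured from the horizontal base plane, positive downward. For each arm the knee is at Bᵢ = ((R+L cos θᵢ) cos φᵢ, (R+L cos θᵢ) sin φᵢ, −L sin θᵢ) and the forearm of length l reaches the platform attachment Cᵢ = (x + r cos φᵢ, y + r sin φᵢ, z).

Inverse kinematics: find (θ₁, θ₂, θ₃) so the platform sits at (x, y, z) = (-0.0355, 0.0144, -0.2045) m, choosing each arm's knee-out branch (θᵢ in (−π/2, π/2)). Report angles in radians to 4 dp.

φ1=0.0° → target in arm frame (-0.0355, 0.0144)
  A cos θ + B sin θ = C:  0.1055·cos θ + -0.2045·sin θ = 0.0091
  γ=atan2(-0.2045,0.1055)=-1.0945;  ψ=arccos(0.0397)=1.5311;  θ1=γ+ψ≈0.4365
arm 2 (φ=120.0°): x'=0.0302, y'=0.0235
  A cos θ + B sin θ = C:  0.0398·cos θ + -0.2045·sin θ = 0.0398
  γ=atan2(-0.2045,0.0398)=-1.3787;  ψ=arccos(0.1911)=1.3785;  θ2=γ+ψ≈-0.0002
arm 3 (φ=240.0°): x'=0.0053, y'=-0.0379
  A cos θ + B sin θ = C:  0.0647·cos θ + -0.2045·sin θ = 0.0282
  √(A²+B²)=0.2145;  θ3 = -1.2643+1.4391 ≈ 0.1748

θ₁ = 0.4365, θ₂ = -0.0002, θ₃ = 0.1748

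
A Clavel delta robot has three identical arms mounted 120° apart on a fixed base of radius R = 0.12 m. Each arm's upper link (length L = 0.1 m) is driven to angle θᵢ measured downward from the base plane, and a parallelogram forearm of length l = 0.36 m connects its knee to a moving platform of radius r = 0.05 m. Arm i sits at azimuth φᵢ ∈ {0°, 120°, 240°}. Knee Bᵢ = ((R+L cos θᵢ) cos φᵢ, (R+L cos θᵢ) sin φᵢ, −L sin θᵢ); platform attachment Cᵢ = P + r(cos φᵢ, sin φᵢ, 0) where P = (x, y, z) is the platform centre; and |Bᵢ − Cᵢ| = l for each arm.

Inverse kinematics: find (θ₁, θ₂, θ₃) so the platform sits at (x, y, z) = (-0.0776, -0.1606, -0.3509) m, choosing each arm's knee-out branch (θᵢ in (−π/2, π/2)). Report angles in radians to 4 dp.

φ1=0.0° → target in arm frame (-0.0776, -0.1606)
  e−x'=0.1476;  (l²−L²−(e−x')²−y'²−z²)/2L = -0.2555
  √(A²+B²)=0.3807;  θ1 = -1.1726+2.3067 ≈ 1.1341
φ2=120.0° → target in arm frame (-0.1003, 0.1475)
  A=0.1703, B=-0.3509, C=(l²−L²−A²−y'²−z²)/(2L)=-0.2714
  θ2 = atan2(B,A) + arccos(C/0.3900) = 1.2215
rotate P by −φ3: (0.1779, 0.0131, -0.3509)
  e−x'=-0.1079;  (l²−L²−(e−x')²−y'²−z²)/2L = -0.0767
  θ3 = atan2(B,A) + arccos(C/0.3671) = -0.0878

θ₁ = 1.1341, θ₂ = 1.2215, θ₃ = -0.0878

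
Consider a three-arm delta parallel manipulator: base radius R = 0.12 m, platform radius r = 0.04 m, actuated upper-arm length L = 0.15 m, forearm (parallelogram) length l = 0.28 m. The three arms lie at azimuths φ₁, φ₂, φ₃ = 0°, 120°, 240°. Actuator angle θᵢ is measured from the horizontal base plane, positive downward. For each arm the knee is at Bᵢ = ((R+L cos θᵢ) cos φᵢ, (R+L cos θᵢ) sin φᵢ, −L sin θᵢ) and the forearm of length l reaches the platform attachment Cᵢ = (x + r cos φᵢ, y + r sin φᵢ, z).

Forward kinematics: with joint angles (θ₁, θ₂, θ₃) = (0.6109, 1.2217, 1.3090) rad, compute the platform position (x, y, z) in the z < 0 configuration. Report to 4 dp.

(0.0977, 0.0137, -0.3452)

O1 = (0.2029·cos0.0°, 0.2029·sin0.0°, -0.0860) = (0.2029, 0.0000, -0.0860)
φ2=120.0°: virtual centre (-0.0657, 0.1137, -0.1410), radius l
O3 = (0.1188·cos240.0°, 0.1188·sin240.0°, -0.1449) = (-0.0594, -0.1029, -0.1449)
|O₂|²−|O₁|² = -0.0114;  |O₃|²−|O₁|² = -0.0134
[-0.5370 0.2274 -0.1098]·P = -0.0114;  [-0.5246 -0.2058 -0.1177]·P = -0.0134
det = 0.2298;  x = 0.0236+-0.2148z,  y = 0.0053+-0.0244z
quadratic in z: (1.0467)z²+(0.2489)z+(-0.0388)=0, √Δ=0.4738 → z ∈ {-0.3452, 0.1074}; z = -0.3452 (taking z<0)
x = 0.0977, y = 0.0137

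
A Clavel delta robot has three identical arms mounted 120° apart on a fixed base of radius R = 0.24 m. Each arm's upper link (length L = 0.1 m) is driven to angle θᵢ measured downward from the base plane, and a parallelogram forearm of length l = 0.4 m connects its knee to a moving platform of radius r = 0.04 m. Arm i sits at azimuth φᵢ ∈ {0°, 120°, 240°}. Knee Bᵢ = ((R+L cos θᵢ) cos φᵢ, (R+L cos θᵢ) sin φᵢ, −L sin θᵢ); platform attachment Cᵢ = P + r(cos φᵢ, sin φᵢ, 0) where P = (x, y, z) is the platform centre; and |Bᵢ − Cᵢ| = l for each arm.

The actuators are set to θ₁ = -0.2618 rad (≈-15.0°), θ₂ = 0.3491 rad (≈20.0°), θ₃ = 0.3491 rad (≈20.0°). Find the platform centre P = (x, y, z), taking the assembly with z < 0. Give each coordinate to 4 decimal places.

(0.0391, 0.0000, -0.2803)

arm 1 at φ=0.0°: (R−r)+L cos θ1 = 0.2966;  centre 1 = (0.2966, 0.0000, 0.0259)
arm 2 at φ=120.0°: (R−r)+L cos θ2 = 0.2940;  centre 2 = (-0.1470, 0.2546, -0.0342)
centre 3 = (0.2940·cos240.0°, 0.2940·sin240.0°, -0.0342) = (-0.1470, -0.2546, -0.0342)
|centre ₂|²−|centre ₁|² = -0.0010;  |centre ₃|²−|centre ₁|² = -0.0010
[-0.8872 0.5092 -0.1202]·P = -0.0010;  [-0.8872 -0.5092 -0.1202]·P = -0.0010
det = 0.9034;  x = 0.0012+-0.1355z,  y = 0.0000+0.0000z
sphere 1 gives Az²+Bz+C=0 with A=1.0183, B=0.0283, C=-0.0721;  B²−4AC=0.2943;  roots -0.2803, 0.2525;  negative root z = -0.2803
x = 0.0391, y = 0.0000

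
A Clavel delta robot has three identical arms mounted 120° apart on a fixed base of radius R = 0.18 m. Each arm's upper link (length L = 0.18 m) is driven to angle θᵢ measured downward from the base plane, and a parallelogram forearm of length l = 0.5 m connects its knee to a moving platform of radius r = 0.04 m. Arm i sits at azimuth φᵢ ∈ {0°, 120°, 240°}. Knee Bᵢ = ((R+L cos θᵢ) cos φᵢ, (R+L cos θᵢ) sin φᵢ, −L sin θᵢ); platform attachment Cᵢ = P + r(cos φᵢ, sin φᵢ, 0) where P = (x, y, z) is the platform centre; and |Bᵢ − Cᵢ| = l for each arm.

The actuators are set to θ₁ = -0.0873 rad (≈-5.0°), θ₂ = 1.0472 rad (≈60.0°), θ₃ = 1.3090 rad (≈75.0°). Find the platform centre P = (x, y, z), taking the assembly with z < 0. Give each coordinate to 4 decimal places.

O1 = (0.3193·cos0.0°, 0.3193·sin0.0°, 0.0157) = (0.3193, 0.0000, 0.0157)
arm 2 at φ=120.0°: ρ2 = 0.2300;  O2 = (-0.1150, 0.1992, -0.1559)
φ3=240.0°: virtual centre (-0.0933, -0.1616, -0.1739), radius l
eliminate P² terms by subtracting sphere 1 from 2 and 3
plane₁₂: -0.8686x+0.3984y+-0.3432z = -0.0250
det = 0.6095;  x = 0.0376+-0.4298z,  y = 0.0191+-0.0757z
into |P−O₁|² = l²: 1.1904z² + 0.2079z + -0.1700 = 0;  Δ = 0.8527;  z = -0.4752 or 0.3005 → z<0 root = -0.4752
x = 0.2418, y = 0.0551

(0.2418, 0.0551, -0.4752)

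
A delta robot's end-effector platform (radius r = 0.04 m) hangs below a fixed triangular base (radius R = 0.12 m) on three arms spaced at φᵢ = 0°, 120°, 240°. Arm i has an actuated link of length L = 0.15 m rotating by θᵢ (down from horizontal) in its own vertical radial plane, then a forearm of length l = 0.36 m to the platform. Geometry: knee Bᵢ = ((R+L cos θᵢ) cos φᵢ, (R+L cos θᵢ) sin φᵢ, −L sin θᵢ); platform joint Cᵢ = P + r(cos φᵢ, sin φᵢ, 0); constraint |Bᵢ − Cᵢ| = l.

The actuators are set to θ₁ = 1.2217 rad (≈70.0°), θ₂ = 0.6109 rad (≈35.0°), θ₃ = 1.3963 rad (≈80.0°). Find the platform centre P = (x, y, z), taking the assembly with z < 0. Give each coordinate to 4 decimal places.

(-0.0344, 0.1232, -0.4358)

S1 = (0.1313·cos0.0°, 0.1313·sin0.0°, -0.1410) = (0.1313, 0.0000, -0.1410)
S2 = (0.2029·cos120.0°, 0.2029·sin120.0°, -0.0860) = (-0.1014, 0.1757, -0.0860)
arm 3 at φ=240.0°: (R−r)+L cos θ3 = 0.1060;  S3 = (-0.0530, -0.0918, -0.1477)
subtract pairs → two planes through P
[-0.4655 0.3514 0.1098]·P = 0.0114;  [-0.3687 -0.1837 -0.0135]·P = -0.0040
Cramer: x(z) = -0.0032+0.0717z;  y(z) = 0.0284-0.2176z
into |P−S₁|² = l²: 1.0525z² + 0.2503z + -0.0908 = 0;  Δ = 0.4451;  z = -0.4358 or 0.1980 → z<0 root = -0.4358
x = -0.0344, y = 0.1232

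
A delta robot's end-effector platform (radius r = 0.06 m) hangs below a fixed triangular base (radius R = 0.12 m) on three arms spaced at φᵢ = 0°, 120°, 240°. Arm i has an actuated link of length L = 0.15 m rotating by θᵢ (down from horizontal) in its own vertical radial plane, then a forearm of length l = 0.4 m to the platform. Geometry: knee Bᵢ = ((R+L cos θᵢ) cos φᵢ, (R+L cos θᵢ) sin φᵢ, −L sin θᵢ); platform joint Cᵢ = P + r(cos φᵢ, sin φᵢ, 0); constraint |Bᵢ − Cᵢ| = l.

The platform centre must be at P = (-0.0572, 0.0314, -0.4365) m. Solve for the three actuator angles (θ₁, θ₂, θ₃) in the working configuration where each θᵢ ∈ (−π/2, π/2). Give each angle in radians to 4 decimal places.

θ₁ = 0.7856, θ₂ = 0.4363, θ₃ = 0.6110

φ1=0.0° → target in arm frame (-0.0572, 0.0314)
  A cos θ + B sin θ = C:  0.1172·cos θ + -0.4365·sin θ = -0.2258
  γ=atan2(-0.4365,0.1172)=-1.3085;  ψ=arccos(-0.4997)=2.0941;  θ1=γ+ψ≈0.7856
arm 2 (φ=120.0°): x'=0.0558, y'=0.0338
  A cos θ + B sin θ = C:  0.0042·cos θ + -0.4365·sin θ = -0.1806
  γ=atan2(-0.4365,0.0042)=-1.5612;  ψ=arccos(-0.4138)=1.9975;  θ2=γ+ψ≈0.4363
arm 3 (φ=240.0°): x'=0.0014, y'=-0.0652
  A=0.0586, B=-0.4365, C=(l²−L²−A²−y'²−z²)/(2L)=-0.2024
  γ=atan2(-0.4365,0.0586)=-1.4374;  ψ=arccos(-0.4596)=2.0483;  θ3=γ+ψ≈0.6110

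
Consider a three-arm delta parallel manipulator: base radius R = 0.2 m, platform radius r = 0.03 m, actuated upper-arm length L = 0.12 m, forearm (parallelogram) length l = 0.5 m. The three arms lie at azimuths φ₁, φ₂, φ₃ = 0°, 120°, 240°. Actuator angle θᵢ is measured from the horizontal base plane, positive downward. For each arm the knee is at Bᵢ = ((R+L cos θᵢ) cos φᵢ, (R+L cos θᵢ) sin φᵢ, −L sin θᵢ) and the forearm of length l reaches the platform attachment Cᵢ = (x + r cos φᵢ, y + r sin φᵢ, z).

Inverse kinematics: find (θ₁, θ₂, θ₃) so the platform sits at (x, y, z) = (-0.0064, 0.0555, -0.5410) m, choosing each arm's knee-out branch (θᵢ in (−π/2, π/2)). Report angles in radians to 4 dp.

φ1=0.0° → target in arm frame (-0.0064, 0.0555)
  e−x'=0.1764;  (l²−L²−(e−x')²−y'²−z²)/2L = -0.3803
  θ1 = atan2(B,A) + arccos(C/0.5690) = 1.0472
rotate P by −φ2: (0.0513, -0.0222, -0.5410)
  e−x'=0.1187;  (l²−L²−(e−x')²−y'²−z²)/2L = -0.2986
  √(A²+B²)=0.5539;  θ2 = -1.3547+2.1402 ≈ 0.7855
rotate P by −φ3: (-0.0449, -0.0333, -0.5410)
  A cos θ + B sin θ = C:  0.2149·cos θ + -0.5410·sin θ = -0.4348
  γ=atan2(-0.5410,0.2149)=-1.1927;  ψ=arccos(-0.7470)=2.4143;  θ3=γ+ψ≈1.2216

θ₁ = 1.0472, θ₂ = 0.7855, θ₃ = 1.2216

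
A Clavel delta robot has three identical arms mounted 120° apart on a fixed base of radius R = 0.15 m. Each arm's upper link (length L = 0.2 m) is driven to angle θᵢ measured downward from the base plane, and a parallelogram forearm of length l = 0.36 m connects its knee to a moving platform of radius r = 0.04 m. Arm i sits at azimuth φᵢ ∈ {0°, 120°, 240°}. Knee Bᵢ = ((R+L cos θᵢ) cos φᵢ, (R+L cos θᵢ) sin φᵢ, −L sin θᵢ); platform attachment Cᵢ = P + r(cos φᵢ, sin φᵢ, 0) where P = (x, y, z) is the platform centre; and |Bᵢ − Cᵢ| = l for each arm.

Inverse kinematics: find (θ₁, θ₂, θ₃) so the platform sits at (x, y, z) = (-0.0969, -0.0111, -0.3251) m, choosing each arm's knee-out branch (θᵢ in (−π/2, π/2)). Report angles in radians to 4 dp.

θ₁ = 0.9597, θ₂ = 0.4363, θ₃ = 0.3489

φ1=0.0° → target in arm frame (-0.0969, -0.0111)
  A=0.2069, B=-0.3251, C=(l²−L²−A²−y'²−z²)/(2L)=-0.1476
  γ=atan2(-0.3251,0.2069)=-1.0040;  ψ=arccos(-0.3829)=1.9637;  θ1=γ+ψ≈0.9597
arm 2 (φ=120.0°): x'=0.0388, y'=0.0895
  A cos θ + B sin θ = C:  0.0712·cos θ + -0.3251·sin θ = -0.0729
  θ2 = atan2(B,A) + arccos(C/0.3328) = 0.4363
arm 3 (φ=240.0°): x'=0.0581, y'=-0.0784
  A=0.0519, B=-0.3251, C=(l²−L²−A²−y'²−z²)/(2L)=-0.0623
  θ3 = atan2(B,A) + arccos(C/0.3292) = 0.3489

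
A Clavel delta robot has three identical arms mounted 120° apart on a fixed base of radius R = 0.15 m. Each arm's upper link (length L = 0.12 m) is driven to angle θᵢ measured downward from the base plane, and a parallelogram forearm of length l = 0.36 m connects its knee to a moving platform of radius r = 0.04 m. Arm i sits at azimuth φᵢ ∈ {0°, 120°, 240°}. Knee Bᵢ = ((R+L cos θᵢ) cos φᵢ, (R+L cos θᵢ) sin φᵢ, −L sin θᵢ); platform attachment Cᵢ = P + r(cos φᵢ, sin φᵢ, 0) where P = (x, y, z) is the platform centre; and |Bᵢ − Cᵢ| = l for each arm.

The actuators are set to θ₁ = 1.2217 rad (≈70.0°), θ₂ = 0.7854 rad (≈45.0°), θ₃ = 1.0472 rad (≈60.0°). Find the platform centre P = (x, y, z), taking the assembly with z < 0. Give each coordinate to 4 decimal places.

O1 = (0.1510·cos0.0°, 0.1510·sin0.0°, -0.1128) = (0.1510, 0.0000, -0.1128)
O2 = (0.1949·cos120.0°, 0.1949·sin120.0°, -0.0849) = (-0.0974, 0.1687, -0.0849)
arm 3 at φ=240.0°: ρ3 = 0.1700;  O3 = (-0.0850, -0.1472, -0.1039)
subtract pairs → two planes through P
plane₁₂: -0.4969x+0.3375y+0.0558z = 0.0096
det = 0.3057;  x = -0.0139+0.0733z,  y = 0.0081+-0.0575z
into |P−O₁|² = l²: 1.0087z² + 0.2004z + -0.0896 = 0;  Δ = 0.4017;  z = -0.4135 or 0.2148 → z<0 root = -0.4135
x = -0.0442, y = 0.0319

(-0.0442, 0.0319, -0.4135)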